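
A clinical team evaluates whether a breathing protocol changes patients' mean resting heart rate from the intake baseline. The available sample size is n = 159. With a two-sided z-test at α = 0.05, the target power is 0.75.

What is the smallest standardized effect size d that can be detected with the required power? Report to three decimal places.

Need Φ(δ − 1.960) = 0.75, so δ = 1.960 + 0.674 = 2.634.
(The second rejection-region term Φ(−δ − z_{α/2}) is negligible and dropped.)
δ = d·√n ⇒ d = δ/√n = 2.634/√159 = 0.2089.

d ≈ 0.209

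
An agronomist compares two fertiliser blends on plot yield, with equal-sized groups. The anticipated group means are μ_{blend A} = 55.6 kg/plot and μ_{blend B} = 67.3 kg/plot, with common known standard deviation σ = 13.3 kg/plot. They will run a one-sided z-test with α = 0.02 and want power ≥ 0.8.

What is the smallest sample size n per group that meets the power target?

Standardized effect: d = |μ_{blend A} − μ_{blend B}| / σ = |55.6 − 67.3| / 13.3 = 0.8797
For power 0.8 need Φ(δ − z_{0.02}) = 0.8, so δ = z_{0.02} + z_{0.20} = 2.054 + 0.842 = 2.895.
δ = d·√(n/2) ⇒ n = 2(δ/d)² = 2 × (2.895 / 0.8797)² = 21.67.
Round up to the next whole unit.

n = 22 per group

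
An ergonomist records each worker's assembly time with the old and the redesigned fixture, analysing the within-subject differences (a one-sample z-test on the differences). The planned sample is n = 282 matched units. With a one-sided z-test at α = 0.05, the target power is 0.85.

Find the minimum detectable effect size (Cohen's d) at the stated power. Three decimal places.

Need Φ(δ − 1.645) = 0.85, so δ = 1.645 + 1.036 = 2.681.
δ = d·√n ⇒ d = δ/√n = 2.681/√282 = 0.1597.

d ≈ 0.160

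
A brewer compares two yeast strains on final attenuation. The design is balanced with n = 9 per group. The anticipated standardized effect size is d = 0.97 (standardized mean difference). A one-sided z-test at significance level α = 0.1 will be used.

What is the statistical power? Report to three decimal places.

Noncentrality parameter: δ = d·√(n/2) = 0.97 × √(9/2) = 2.0577
Critical value for a one-sided test at α = 0.1: z_α = 1.282.
Power = Φ(δ − 1.282) = Φ(0.776) = 0.7812.

Power ≈ 0.781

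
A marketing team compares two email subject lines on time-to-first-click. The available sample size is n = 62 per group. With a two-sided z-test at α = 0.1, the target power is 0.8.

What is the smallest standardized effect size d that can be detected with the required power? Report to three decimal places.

d ≈ 0.447

Need Φ(δ − 1.645) = 0.8, so δ = 1.645 + 0.842 = 2.486.
(The second rejection-region term Φ(−δ − z_{α/2}) is negligible and dropped.)
δ = d·√(n/2) ⇒ d = δ/√(n/2) = 2.486/√(62/2) = 0.4466.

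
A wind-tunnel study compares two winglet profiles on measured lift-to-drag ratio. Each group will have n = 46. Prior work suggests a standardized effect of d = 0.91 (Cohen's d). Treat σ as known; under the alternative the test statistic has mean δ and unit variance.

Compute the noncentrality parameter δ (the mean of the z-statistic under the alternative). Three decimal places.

δ ≈ 4.364

The noncentrality parameter scales effect size by the design's sample-size factor: δ = d·√(n/2) = 0.91 × √(46/2) = 4.3642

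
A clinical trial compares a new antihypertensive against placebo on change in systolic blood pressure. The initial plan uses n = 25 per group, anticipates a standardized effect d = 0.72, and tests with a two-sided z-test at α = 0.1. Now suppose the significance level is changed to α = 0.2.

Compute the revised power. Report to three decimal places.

Power ≈ 0.897

δ = d·√(n/2) = 0.72 × √(25/2) = 2.5456 (unchanged). New critical value: z_{0.1} = 1.282.
Revised power = Φ(δ − 1.282) + Φ(−δ − 1.282) = Φ(1.264) + Φ(-3.827) = 0.8969 + 0.0001 = 0.8970.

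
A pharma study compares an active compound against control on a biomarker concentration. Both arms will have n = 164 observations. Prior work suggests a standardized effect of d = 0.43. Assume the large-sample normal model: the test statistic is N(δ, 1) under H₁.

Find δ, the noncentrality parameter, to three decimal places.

δ = d·√(n/2) = 0.43 × √(164/2) = 3.8938

δ ≈ 3.894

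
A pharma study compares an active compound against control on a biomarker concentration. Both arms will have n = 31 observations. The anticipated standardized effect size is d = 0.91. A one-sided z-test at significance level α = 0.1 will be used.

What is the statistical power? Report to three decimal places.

Power ≈ 0.989

Noncentrality parameter: δ = d·√(n/2) = 0.91 × √(31/2) = 3.5827
Critical value for a one-sided test at α = 0.1: z_α = 1.282.
Power = P(Z > 1.282 − δ) = Φ(2.301) = 0.9893.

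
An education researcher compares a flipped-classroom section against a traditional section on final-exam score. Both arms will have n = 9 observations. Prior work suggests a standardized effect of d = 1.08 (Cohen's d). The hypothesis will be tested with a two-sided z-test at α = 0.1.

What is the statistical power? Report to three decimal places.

Power ≈ 0.741

Noncentrality parameter: δ = d·√(n/2) = 1.08 × √(9/2) = 2.2910
Two-sided α = 0.1 → critical value z_{0.05} = 1.645.
Power = Φ(δ − 1.645) + Φ(−δ − 1.645) = Φ(0.646) + Φ(-3.936) = 0.7409 + 0.0000 = 0.7410.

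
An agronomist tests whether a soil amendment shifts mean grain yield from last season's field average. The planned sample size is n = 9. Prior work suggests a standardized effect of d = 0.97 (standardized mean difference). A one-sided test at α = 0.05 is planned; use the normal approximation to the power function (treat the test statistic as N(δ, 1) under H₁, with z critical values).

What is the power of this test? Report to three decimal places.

Noncentrality parameter: δ = d·√n = 0.97 × √9 = 2.9100
One-sided α = 0.05 → critical value z_{0.05} = 1.645.
Power = Φ(δ − 1.645) = Φ(1.265) = 0.8971.

Power ≈ 0.897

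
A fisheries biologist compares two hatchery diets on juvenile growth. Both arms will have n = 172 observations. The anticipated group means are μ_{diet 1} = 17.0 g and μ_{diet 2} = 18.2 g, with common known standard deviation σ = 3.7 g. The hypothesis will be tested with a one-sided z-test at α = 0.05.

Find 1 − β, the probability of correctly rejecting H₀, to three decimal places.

Standardized effect: d = |μ_{diet 1} − μ_{diet 2}| / σ = |17.0 − 18.2| / 3.7 = 0.3243
Noncentrality parameter: δ = d·√(n/2) = 0.3243 × √(172/2) = 3.0077
Critical value for a one-sided test at α = 0.05: z_α = 1.645.
Power = P(Z > 1.645 − δ) = Φ(1.363) = 0.9135.

Power ≈ 0.914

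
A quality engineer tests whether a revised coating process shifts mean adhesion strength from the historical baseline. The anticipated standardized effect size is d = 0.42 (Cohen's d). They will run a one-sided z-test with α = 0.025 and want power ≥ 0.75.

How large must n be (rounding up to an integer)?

n = 40

For power 0.75 need Φ(δ − z_{0.025}) = 0.75, so δ = z_{0.025} + z_{0.25} = 1.960 + 0.674 = 2.634.
δ = d·√n ⇒ n = (δ/d)² = (2.634 / 0.42)² = 39.34.
Rounding up, n = 40.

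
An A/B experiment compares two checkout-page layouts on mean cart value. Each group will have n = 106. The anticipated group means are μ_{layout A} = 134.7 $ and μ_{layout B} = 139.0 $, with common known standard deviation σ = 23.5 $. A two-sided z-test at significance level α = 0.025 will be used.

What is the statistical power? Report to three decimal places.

Power ≈ 0.182

Standardized effect: d = |μ_{layout A} − μ_{layout B}| / σ = |134.7 − 139.0| / 23.5 = 0.1830
Noncentrality parameter: δ = d·√(n/2) = 0.1830 × √(106/2) = 1.3321
Critical value for a two-sided test at α = 0.025: z_{α/2} = 2.241.
Power = Φ(δ − 2.241) + Φ(−δ − 2.241) = Φ(-0.909) + Φ(-3.574) = 0.1816 + 0.0002 = 0.1818.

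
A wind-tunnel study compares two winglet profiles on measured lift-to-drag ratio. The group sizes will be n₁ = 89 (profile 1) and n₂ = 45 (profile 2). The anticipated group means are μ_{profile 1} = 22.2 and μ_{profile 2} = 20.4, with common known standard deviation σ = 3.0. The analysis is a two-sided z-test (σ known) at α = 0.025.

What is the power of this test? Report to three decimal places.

Standardized effect: d = |μ_{profile 1} − μ_{profile 2}| / σ = |22.2 − 20.4| / 3.0 = 0.6000
Noncentrality parameter: δ = d / √(1/n₁ + 1/n₂) = 0.6000 / √(1/89 + 1/45) = 3.2802
Critical value for a two-sided test at α = 0.025: z_{α/2} = 2.241.
Power = Φ(δ − 2.241) + Φ(−δ − 2.241) = Φ(1.039) + Φ(-5.522) = 0.8506 + 0.0000 = 0.8506.

Power ≈ 0.851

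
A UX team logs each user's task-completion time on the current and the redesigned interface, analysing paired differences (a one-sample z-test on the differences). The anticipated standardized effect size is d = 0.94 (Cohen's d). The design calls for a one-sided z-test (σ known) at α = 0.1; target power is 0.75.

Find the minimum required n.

For power 0.75 need Φ(δ − z_{0.1}) = 0.75, so δ = z_{0.1} + z_{0.25} = 1.282 + 0.674 = 1.956.
δ = d·√n ⇒ n = (δ/d)² = (1.956 / 0.94)² = 4.33.
Rounding up, n = 5.

n = 5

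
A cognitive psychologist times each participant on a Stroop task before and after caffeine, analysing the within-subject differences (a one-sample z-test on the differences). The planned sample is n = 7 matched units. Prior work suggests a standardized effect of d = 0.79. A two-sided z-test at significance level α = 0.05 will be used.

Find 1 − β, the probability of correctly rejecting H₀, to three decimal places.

Noncentrality parameter: δ = d·√n = 0.79 × √7 = 2.0901
Two-sided α = 0.05 → critical value z_{0.025} = 1.960.
Power = Φ(δ − 1.960) + Φ(−δ − 1.960) = Φ(0.130) + Φ(-4.050) = 0.5518 + 0.0000 = 0.5518.

Power ≈ 0.552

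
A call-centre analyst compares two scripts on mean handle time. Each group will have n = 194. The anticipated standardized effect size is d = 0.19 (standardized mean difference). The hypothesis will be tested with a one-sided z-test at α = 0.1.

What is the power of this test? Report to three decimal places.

Noncentrality parameter: δ = d·√(n/2) = 0.19 × √(194/2) = 1.8713
One-sided α = 0.1 → critical value z_{0.1} = 1.282.
Power = Φ(δ − 1.282) = Φ(0.590) = 0.7223.

Power ≈ 0.722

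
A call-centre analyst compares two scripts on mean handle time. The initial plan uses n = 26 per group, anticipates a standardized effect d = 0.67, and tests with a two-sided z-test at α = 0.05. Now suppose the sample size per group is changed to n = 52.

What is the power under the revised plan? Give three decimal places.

With n = 52 per group: δ = d·√(n/2) = 0.67 × √(52/2) = 3.4163. Critical value z_{0.025} = 1.960.
Revised power = Φ(δ − 1.960) + Φ(−δ − 1.960) = Φ(1.456) + Φ(-5.376) = 0.9274 + 0.0000 = 0.9274.

Power ≈ 0.927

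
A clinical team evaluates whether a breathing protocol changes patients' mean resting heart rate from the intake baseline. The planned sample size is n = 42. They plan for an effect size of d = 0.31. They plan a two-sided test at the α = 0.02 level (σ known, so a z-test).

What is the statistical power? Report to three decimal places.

Noncentrality parameter: λ = d·√n = 0.31 × √42 = 2.0090
Two-sided α = 0.02 → critical value z_{0.01} = 2.326.
Power = Φ(λ − 2.326) + Φ(−λ − 2.326) = Φ(-0.317) + Φ(-4.335) = 0.3755 + 0.0000 = 0.3755.

Power ≈ 0.376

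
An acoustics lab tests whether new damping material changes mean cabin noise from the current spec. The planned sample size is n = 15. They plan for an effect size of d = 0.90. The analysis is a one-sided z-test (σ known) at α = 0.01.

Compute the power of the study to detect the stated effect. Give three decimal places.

Power ≈ 0.877

Noncentrality parameter: δ = d·√n = 0.90 × √15 = 3.4857
Critical value for a one-sided test at α = 0.01: z_α = 2.326.
Power = Φ(δ − 2.326) = Φ(1.159) = 0.8768.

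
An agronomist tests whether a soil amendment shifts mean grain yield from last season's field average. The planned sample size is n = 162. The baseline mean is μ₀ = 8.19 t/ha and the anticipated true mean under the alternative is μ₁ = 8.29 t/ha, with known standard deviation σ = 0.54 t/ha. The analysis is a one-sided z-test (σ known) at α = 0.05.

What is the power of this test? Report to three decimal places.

Standardized effect: d = |μ₁ − μ₀| / σ = |8.29 − 8.19| / 0.54 = 0.1852
Noncentrality parameter: δ = d·√n = 0.1852 × √162 = 2.3570
Critical value for a one-sided test at α = 0.05: z_α = 1.645.
Power = P(Z > 1.645 − δ) = Φ(0.712) = 0.7618.

Power ≈ 0.762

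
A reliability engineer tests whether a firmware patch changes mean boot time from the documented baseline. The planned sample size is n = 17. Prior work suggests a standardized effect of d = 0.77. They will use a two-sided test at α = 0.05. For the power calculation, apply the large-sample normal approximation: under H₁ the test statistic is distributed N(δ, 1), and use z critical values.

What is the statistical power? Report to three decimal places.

Power ≈ 0.888

Noncentrality parameter: δ = d·√n = 0.77 × √17 = 3.1748
Two-sided α = 0.05 → critical value z_{0.025} = 1.960.
Power = Φ(δ − 1.960) + Φ(−δ − 1.960) = Φ(1.215) + Φ(-5.135) = 0.8878 + 0.0000 = 0.8878.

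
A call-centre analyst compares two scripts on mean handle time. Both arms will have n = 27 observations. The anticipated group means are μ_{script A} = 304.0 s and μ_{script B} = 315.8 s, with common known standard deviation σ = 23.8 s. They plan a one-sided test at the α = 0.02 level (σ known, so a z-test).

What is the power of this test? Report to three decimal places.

Standardized effect: d = |μ_{script A} − μ_{script B}| / σ = |304.0 − 315.8| / 23.8 = 0.4958
Noncentrality parameter: δ = d·√(n/2) = 0.4958 × √(27/2) = 1.8217
One-sided α = 0.02 → critical value z_{0.02} = 2.054.
Power = P(Z > 2.054 − δ) = Φ(-0.232) = 0.4082.

Power ≈ 0.408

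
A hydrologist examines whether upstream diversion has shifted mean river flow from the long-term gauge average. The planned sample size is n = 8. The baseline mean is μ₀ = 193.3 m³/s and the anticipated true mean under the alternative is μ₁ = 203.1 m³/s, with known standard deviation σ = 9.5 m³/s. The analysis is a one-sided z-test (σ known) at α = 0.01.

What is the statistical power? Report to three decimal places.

Power ≈ 0.723

Standardized effect: d = |μ₁ − μ₀| / σ = |203.1 − 193.3| / 9.5 = 1.0316
Noncentrality parameter: δ = d·√n = 1.0316 × √8 = 2.9177
Critical value for a one-sided test at α = 0.01: z_α = 2.326.
Power = P(Z > 2.326 − δ) = Φ(0.591) = 0.7229.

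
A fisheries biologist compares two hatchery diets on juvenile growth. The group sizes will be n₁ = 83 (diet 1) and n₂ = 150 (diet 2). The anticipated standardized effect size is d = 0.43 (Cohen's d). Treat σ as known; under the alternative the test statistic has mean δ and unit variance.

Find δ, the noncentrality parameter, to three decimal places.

δ ≈ 3.143

δ = d / √(1/n₁ + 1/n₂) = 0.43 / √(1/83 + 1/150) = 3.1432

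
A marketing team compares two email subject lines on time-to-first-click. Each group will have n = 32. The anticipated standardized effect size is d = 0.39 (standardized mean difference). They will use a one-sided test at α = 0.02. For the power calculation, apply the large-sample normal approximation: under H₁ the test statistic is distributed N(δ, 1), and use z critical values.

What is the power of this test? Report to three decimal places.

Power ≈ 0.311

Noncentrality parameter: δ = d·√(n/2) = 0.39 × √(32/2) = 1.5600
Critical value for a one-sided test at α = 0.02: z_α = 2.054.
Power = P(Z > 2.054 − δ) = Φ(-0.494) = 0.3107.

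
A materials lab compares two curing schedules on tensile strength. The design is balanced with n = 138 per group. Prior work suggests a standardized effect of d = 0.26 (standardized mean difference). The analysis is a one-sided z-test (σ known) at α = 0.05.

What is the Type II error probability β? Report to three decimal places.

β ≈ 0.303

Noncentrality parameter: δ = d·√(n/2) = 0.26 × √(138/2) = 2.1597
Critical value for a one-sided test at α = 0.05: z_α = 1.645.
Power = P(Z > 1.645 − δ) = Φ(0.515) = 0.6967.
Type II error: β = 1 − power = 1 − 0.6967 = 0.3033.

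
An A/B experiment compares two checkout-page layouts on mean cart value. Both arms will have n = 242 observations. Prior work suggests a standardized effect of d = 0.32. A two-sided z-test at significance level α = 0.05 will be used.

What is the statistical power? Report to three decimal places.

Noncentrality parameter: δ = d·√(n/2) = 0.32 × √(242/2) = 3.5200
Two-sided α = 0.05 → critical value z_{0.025} = 1.960.
Power = Φ(δ − 1.960) + Φ(−δ − 1.960) = Φ(1.560) + Φ(-5.480) = 0.9406 + 0.0000 = 0.9406.

Power ≈ 0.941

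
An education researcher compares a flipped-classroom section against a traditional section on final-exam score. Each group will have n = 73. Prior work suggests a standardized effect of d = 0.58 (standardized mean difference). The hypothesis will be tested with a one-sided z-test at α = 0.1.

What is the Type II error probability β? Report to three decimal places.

Noncentrality parameter: λ = d·√(n/2) = 0.58 × √(73/2) = 3.5041
Critical value for a one-sided test at α = 0.1: z_α = 1.282.
Power = P(Z > 1.282 − λ) = Φ(2.223) = 0.9869.
Type II error: β = 1 − power = 1 − 0.9869 = 0.0131.

β ≈ 0.013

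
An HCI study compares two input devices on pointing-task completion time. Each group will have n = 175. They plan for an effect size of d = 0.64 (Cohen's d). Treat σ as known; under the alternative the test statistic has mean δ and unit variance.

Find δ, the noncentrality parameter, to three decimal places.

δ ≈ 5.987

δ = d·√(n/2) = 0.64 × √(175/2) = 5.9867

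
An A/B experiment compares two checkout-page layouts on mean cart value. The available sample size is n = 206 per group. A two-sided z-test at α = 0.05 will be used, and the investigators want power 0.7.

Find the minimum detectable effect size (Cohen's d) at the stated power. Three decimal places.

d ≈ 0.245

Required noncentrality: δ = z_{0.025} + z_{0.30} = 1.960 + 0.524 = 2.484.
(The second rejection-region term Φ(−δ − z_{α/2}) is negligible and dropped.)
δ = d·√(n/2) ⇒ d = δ/√(n/2) = 2.484/√(206/2) = 0.2448.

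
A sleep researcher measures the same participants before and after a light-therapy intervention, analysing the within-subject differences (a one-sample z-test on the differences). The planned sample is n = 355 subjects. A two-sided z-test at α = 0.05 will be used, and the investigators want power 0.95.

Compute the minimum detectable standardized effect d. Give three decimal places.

d ≈ 0.191

Need Φ(δ − 1.960) = 0.95, so δ = 1.960 + 1.645 = 3.605.
(The second rejection-region term Φ(−δ − z_{α/2}) is negligible and dropped.)
δ = d·√n ⇒ d = δ/√n = 3.605/√355 = 0.1913.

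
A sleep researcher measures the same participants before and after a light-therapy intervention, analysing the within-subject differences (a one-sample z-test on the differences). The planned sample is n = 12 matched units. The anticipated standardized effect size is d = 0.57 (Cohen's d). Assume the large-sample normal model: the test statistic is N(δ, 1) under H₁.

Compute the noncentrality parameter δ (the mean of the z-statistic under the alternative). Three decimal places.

δ ≈ 1.975

The noncentrality parameter scales effect size by the design's sample-size factor: δ = d·√n = 0.57 × √12 = 1.9745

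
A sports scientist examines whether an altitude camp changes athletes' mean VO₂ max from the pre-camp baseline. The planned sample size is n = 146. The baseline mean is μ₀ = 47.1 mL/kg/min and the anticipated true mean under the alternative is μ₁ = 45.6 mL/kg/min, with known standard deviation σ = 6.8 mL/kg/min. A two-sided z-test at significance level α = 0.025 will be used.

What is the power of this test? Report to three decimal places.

Standardized effect: d = |μ₁ − μ₀| / σ = |45.6 − 47.1| / 6.8 = 0.2206
Noncentrality parameter: δ = d·√n = 0.2206 × √146 = 2.6654
Critical value for a two-sided test at α = 0.025: z_{α/2} = 2.241.
Power = Φ(δ − 2.241) + Φ(−δ − 2.241) = Φ(0.424) + Φ(-4.907) = 0.6642 + 0.0000 = 0.6642.

Power ≈ 0.664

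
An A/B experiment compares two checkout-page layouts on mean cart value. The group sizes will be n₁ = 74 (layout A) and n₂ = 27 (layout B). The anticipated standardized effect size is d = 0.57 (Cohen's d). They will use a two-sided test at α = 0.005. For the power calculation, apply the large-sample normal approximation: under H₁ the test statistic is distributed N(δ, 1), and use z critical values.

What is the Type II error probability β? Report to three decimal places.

Noncentrality parameter: δ = d / √(1/n₁ + 1/n₂) = 0.57 / √(1/74 + 1/27) = 2.5352
Two-sided α = 0.005 → critical value z_{0.0025} = 2.807.
Power = Φ(δ − 2.807) + Φ(−δ − 2.807) = Φ(-0.272) + Φ(-5.342) = 0.3929 + 0.0000 = 0.3929.
Type II error: β = 1 − power = 1 − 0.3929 = 0.6071.

β ≈ 0.607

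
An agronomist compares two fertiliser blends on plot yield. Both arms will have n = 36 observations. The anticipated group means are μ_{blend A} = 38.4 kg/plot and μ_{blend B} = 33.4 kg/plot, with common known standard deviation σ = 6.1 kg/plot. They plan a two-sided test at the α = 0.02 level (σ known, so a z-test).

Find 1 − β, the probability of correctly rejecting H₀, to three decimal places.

Power ≈ 0.875

Standardized effect: d = |μ_{blend A} − μ_{blend B}| / σ = |38.4 − 33.4| / 6.1 = 0.8197
Noncentrality parameter: δ = d·√(n/2) = 0.8197 × √(36/2) = 3.4776
Critical value for a two-sided test at α = 0.02: z_{α/2} = 2.326.
Power = Φ(δ − 2.326) + Φ(−δ − 2.326) = Φ(1.151) + Φ(-5.804) = 0.8752 + 0.0000 = 0.8752.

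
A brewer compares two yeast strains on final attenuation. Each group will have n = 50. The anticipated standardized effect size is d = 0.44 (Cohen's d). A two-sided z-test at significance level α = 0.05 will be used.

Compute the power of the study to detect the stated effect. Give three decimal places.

Power ≈ 0.595

Noncentrality parameter: δ = d·√(n/2) = 0.44 × √(50/2) = 2.2000
Two-sided α = 0.05 → critical value z_{0.025} = 1.960.
Power = Φ(δ − 1.960) + Φ(−δ − 1.960) = Φ(0.240) + Φ(-4.160) = 0.5948 + 0.0000 = 0.5949.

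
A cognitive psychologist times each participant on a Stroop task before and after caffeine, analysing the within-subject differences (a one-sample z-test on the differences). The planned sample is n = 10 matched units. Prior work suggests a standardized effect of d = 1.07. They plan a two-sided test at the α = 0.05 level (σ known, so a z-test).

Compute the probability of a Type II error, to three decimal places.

β ≈ 0.077

Noncentrality parameter: δ = d·√n = 1.07 × √10 = 3.3836
Two-sided α = 0.05 → critical value z_{0.025} = 1.960.
Power = Φ(δ − 1.960) + Φ(−δ − 1.960) = Φ(1.424) + Φ(-5.344) = 0.9227 + 0.0000 = 0.9227.
Type II error: β = 1 − power = 1 − 0.9227 = 0.0773.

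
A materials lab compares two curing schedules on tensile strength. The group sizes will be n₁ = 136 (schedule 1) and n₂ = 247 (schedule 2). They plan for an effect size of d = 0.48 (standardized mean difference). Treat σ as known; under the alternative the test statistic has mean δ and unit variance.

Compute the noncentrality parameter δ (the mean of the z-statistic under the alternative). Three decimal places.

The noncentrality parameter scales effect size by the design's sample-size factor: δ = d / √(1/n₁ + 1/n₂) = 0.48 / √(1/136 + 1/247) = 4.4953

δ ≈ 4.495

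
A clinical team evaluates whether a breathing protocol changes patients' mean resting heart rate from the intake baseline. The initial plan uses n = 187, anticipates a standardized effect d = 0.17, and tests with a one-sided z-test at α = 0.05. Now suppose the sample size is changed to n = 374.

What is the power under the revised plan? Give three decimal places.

With n = 374: δ = d·√n = 0.17 × √374 = 3.2876. Critical value z_{0.05} = 1.645.
Revised power = Φ(δ − 1.645) = Φ(1.643) = 0.9498.

Power ≈ 0.950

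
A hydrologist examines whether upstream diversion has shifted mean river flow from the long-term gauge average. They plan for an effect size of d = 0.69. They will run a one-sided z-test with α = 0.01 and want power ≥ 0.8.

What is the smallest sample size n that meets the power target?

n = 22

For power 0.8 need Φ(δ − z_{0.01}) = 0.8, so δ = z_{0.01} + z_{0.20} = 2.326 + 0.842 = 3.168.
δ = d·√n ⇒ n = (δ/d)² = (3.168 / 0.69)² = 21.08.
Rounding up, n = 22.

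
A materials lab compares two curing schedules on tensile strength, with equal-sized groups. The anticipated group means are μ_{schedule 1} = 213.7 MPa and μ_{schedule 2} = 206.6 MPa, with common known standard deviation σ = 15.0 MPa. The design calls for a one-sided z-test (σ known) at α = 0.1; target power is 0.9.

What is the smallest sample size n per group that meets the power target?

Standardized effect: d = |μ_{schedule 1} − μ_{schedule 2}| / σ = |213.7 − 206.6| / 15.0 = 0.4733
Set Φ(δ − 1.282) = 0.9; then δ − 1.282 = Φ⁻¹(0.9) = 1.282, giving δ = 2.563.
δ = d·√(n/2) ⇒ n = 2(δ/d)² = 2 × (2.563 / 0.4733)² = 58.64.
Rounding up, n = 59 per group.

n = 59 per group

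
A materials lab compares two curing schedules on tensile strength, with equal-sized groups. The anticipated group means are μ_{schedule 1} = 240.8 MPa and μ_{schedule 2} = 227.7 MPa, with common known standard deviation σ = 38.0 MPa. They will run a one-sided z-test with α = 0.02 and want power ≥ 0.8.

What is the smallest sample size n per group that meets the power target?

n = 142 per group

Standardized effect: d = |μ_{schedule 1} − μ_{schedule 2}| / σ = |240.8 − 227.7| / 38.0 = 0.3447
For power 0.8 need Φ(δ − z_{0.02}) = 0.8, so δ = z_{0.02} + z_{0.20} = 2.054 + 0.842 = 2.895.
δ = d·√(n/2) ⇒ n = 2(δ/d)² = 2 × (2.895 / 0.3447)² = 141.08.
Rounding up, n = 142 per group.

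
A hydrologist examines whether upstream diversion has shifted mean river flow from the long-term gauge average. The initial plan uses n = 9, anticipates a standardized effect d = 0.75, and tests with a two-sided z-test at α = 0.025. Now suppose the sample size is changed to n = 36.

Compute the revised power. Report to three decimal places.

Power ≈ 0.988

With n = 36: δ = d·√n = 0.75 × √36 = 4.5000. Critical value z_{0.0125} = 2.241.
Revised power = Φ(δ − 2.241) + Φ(−δ − 2.241) = Φ(2.259) + Φ(-6.741) = 0.9880 + 0.0000 = 0.9880.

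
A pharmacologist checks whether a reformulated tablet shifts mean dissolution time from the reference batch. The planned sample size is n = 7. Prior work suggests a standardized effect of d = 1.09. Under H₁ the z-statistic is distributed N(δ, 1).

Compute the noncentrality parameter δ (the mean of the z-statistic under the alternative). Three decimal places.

The noncentrality parameter scales effect size by the design's sample-size factor: δ = d·√n = 1.09 × √7 = 2.8839

δ ≈ 2.884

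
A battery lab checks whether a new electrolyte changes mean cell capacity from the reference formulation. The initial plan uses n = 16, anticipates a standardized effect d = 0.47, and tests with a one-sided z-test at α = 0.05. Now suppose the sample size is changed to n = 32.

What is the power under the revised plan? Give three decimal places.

Power ≈ 0.845

With n = 32: δ = d·√n = 0.47 × √32 = 2.6587. Critical value z_{0.05} = 1.645.
Revised power = P(Z > 1.645 − δ) = Φ(1.014) = 0.8447.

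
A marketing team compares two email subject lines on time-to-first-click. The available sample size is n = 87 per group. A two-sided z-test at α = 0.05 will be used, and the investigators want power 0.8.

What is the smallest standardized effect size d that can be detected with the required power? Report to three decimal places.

Need Φ(δ − 1.960) = 0.8, so δ = 1.960 + 0.842 = 2.802.
(Lower-tail contribution to power is negligible for δ > 0.)
δ = d·√(n/2) ⇒ d = δ/√(n/2) = 2.802/√(87/2) = 0.4248.

d ≈ 0.425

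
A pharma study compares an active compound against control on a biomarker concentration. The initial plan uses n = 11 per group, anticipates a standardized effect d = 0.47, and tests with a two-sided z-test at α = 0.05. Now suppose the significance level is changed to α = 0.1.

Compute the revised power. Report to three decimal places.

Power ≈ 0.297

δ = d·√(n/2) = 0.47 × √(11/2) = 1.1022 (unchanged). New critical value: z_{0.05} = 1.645.
Revised power = Φ(δ − 1.645) + Φ(−δ − 1.645) = Φ(-0.543) + Φ(-2.747) = 0.2937 + 0.0030 = 0.2967.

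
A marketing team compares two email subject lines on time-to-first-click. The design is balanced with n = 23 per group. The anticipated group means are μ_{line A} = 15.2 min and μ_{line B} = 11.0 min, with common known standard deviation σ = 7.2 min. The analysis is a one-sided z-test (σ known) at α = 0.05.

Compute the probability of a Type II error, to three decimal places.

β ≈ 0.369

Standardized effect: d = |μ_{line A} − μ_{line B}| / σ = |15.2 − 11.0| / 7.2 = 0.5833
Noncentrality parameter: δ = d·√(n/2) = 0.5833 × √(23/2) = 1.9782
Critical value for a one-sided test at α = 0.05: z_α = 1.645.
Power = P(Z > 1.645 − δ) = Φ(0.333) = 0.6306.
Type II error: β = 1 − power = 1 − 0.6306 = 0.3694.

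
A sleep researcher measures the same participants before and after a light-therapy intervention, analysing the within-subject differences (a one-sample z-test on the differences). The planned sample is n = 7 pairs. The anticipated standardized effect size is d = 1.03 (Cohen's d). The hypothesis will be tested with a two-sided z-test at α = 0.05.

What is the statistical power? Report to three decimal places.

Noncentrality parameter: δ = d·√n = 1.03 × √7 = 2.7251
Two-sided α = 0.05 → critical value z_{0.025} = 1.960.
Power = Φ(δ − 1.960) + Φ(−δ − 1.960) = Φ(0.765) + Φ(-4.685) = 0.7779 + 0.0000 = 0.7779.

Power ≈ 0.778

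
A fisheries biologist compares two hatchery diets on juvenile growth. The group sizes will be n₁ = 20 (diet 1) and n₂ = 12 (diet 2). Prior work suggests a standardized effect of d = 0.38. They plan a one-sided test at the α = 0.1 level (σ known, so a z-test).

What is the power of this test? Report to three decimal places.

Noncentrality parameter: λ = d / √(1/n₁ + 1/n₂) = 0.38 / √(1/20 + 1/12) = 1.0407
One-sided α = 0.1 → critical value z_{0.1} = 1.282.
Power = Φ(λ − 1.282) = Φ(-0.241) = 0.4048.

Power ≈ 0.405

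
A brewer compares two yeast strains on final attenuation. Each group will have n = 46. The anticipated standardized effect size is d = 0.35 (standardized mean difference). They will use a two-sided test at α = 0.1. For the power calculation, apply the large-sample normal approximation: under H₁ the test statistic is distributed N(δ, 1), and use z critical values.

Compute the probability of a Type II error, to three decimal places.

Noncentrality parameter: δ = d·√(n/2) = 0.35 × √(46/2) = 1.6785
Two-sided α = 0.1 → critical value z_{0.05} = 1.645.
Power = Φ(δ − 1.645) + Φ(−δ − 1.645) = Φ(0.034) + Φ(-3.323) = 0.5134 + 0.0004 = 0.5139.
Type II error: β = 1 − power = 1 − 0.5139 = 0.4861.

β ≈ 0.486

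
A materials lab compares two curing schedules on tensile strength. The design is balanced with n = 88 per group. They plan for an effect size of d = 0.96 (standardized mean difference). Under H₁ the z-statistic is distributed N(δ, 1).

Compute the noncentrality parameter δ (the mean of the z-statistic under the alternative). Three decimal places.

The noncentrality parameter scales effect size by the design's sample-size factor: δ = d·√(n/2) = 0.96 × √(88/2) = 6.3679

δ ≈ 6.368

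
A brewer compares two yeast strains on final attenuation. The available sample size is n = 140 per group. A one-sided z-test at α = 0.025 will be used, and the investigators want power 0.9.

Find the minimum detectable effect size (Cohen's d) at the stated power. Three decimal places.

Required noncentrality: δ = z_{0.025} + z_{0.10} = 1.960 + 1.282 = 3.242.
δ = d·√(n/2) ⇒ d = δ/√(n/2) = 3.242/√(140/2) = 0.3874.

d ≈ 0.387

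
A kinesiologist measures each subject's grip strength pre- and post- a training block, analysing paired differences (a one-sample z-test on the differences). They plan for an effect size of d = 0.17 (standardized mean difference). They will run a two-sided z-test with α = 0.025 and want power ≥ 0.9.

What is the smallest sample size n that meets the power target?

n = 430

For power 0.9 need Φ(δ − z_{0.0125}) = 0.9, so δ = z_{0.0125} + z_{0.10} = 2.241 + 1.282 = 3.523.
(Ignoring the negligible lower-tail rejection probability gives the usual closed-form inversion.)
δ = d·√n ⇒ n = (δ/d)² = (3.523 / 0.17)² = 429.45.
Rounding up, n = 430.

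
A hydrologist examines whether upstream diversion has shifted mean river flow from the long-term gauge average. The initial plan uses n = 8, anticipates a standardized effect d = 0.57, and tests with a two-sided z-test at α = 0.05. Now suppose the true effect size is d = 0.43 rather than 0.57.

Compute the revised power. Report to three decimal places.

With d = 0.43: δ = d·√n = 0.43 × √8 = 1.2162. Critical value z_{0.025} = 1.960.
Revised power = Φ(δ − 1.960) + Φ(−δ − 1.960) = Φ(-0.744) + Φ(-3.176) = 0.2285 + 0.0007 = 0.2293.

Power ≈ 0.229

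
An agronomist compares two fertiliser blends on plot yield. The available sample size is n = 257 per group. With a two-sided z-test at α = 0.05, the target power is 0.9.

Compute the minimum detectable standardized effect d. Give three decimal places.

Required noncentrality: δ = z_{0.025} + z_{0.10} = 1.960 + 1.282 = 3.242.
(Lower-tail contribution to power is negligible for δ > 0.)
δ = d·√(n/2) ⇒ d = δ/√(n/2) = 3.242/√(257/2) = 0.2860.

d ≈ 0.286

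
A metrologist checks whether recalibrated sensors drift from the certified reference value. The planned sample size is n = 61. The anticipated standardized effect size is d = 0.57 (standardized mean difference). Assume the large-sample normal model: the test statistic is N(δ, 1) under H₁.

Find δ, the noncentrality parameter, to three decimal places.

δ = d·√n = 0.57 × √61 = 4.4518

δ ≈ 4.452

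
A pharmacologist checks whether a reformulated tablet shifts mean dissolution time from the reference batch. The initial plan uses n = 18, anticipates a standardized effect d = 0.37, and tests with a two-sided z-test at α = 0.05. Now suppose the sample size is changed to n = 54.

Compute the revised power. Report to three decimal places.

With n = 54: δ = d·√n = 0.37 × √54 = 2.7189. Critical value z_{0.025} = 1.960.
Revised power = Φ(δ − 1.960) + Φ(−δ − 1.960) = Φ(0.759) + Φ(-4.679) = 0.7761 + 0.0000 = 0.7761.

Power ≈ 0.776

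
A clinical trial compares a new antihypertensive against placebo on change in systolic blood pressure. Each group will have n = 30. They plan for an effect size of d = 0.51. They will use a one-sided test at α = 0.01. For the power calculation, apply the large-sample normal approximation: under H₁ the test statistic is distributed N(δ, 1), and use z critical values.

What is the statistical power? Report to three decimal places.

Noncentrality parameter: δ = d·√(n/2) = 0.51 × √(30/2) = 1.9752
Critical value for a one-sided test at α = 0.01: z_α = 2.326.
Power = P(Z > 2.326 − δ) = Φ(-0.351) = 0.3627.

Power ≈ 0.363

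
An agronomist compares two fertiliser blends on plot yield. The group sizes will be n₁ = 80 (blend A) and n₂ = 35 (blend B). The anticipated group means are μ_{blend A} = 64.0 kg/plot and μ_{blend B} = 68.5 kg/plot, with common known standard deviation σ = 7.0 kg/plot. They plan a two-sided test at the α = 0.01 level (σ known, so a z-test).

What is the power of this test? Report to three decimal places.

Standardized effect: d = |μ_{blend A} − μ_{blend B}| / σ = |64.0 − 68.5| / 7.0 = 0.6429
Noncentrality parameter: δ = d / √(1/n₁ + 1/n₂) = 0.6429 / √(1/80 + 1/35) = 3.1721
Critical value for a two-sided test at α = 0.01: z_{α/2} = 2.576.
Power = Φ(δ − 2.576) + Φ(−δ − 2.576) = Φ(0.596) + Φ(-5.748) = 0.7245 + 0.0000 = 0.7245.

Power ≈ 0.724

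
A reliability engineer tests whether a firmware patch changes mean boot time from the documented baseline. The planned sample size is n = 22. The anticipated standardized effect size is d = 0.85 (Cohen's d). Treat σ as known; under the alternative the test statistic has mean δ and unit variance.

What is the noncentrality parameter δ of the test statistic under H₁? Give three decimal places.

δ ≈ 3.987

The noncentrality parameter scales effect size by the design's sample-size factor: δ = d·√n = 0.85 × √22 = 3.9869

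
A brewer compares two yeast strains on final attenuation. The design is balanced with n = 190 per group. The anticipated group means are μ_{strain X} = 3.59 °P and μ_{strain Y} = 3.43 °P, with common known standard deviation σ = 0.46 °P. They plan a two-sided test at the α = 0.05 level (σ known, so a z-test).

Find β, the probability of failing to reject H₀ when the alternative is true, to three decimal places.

β ≈ 0.076

Standardized effect: d = |μ_{strain X} − μ_{strain Y}| / σ = |3.59 − 3.43| / 0.46 = 0.3478
Noncentrality parameter: δ = d·√(n/2) = 0.3478 × √(190/2) = 3.3902
Two-sided α = 0.05 → critical value z_{0.025} = 1.960.
Power = Φ(δ − 1.960) + Φ(−δ − 1.960) = Φ(1.430) + Φ(-5.350) = 0.9237 + 0.0000 = 0.9237.
Type II error: β = 1 − power = 1 − 0.9237 = 0.0763.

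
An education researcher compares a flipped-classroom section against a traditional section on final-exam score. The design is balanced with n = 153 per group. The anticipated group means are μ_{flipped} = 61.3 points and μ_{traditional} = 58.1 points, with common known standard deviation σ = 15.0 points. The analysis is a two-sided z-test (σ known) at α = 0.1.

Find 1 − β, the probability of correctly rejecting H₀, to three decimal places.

Power ≈ 0.588

Standardized effect: d = |μ_{flipped} − μ_{traditional}| / σ = |61.3 − 58.1| / 15.0 = 0.2133
Noncentrality parameter: λ = d·√(n/2) = 0.2133 × √(153/2) = 1.8659
Two-sided α = 0.1 → critical value z_{0.05} = 1.645.
Power = Φ(λ − 1.645) + Φ(−λ − 1.645) = Φ(0.221) + Φ(-3.511) = 0.5875 + 0.0002 = 0.5877.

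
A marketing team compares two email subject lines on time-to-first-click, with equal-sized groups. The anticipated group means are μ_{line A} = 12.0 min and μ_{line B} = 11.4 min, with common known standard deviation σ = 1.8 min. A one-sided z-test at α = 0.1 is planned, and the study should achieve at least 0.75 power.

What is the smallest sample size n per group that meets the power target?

n = 69 per group

Standardized effect: d = |μ_{line A} − μ_{line B}| / σ = |12.0 − 11.4| / 1.8 = 0.3333
For power 0.75 need Φ(δ − z_{0.1}) = 0.75, so δ = z_{0.1} + z_{0.25} = 1.282 + 0.674 = 1.956.
δ = d·√(n/2) ⇒ n = 2(δ/d)² = 2 × (1.956 / 0.3333)² = 68.87.
Rounding up, n = 69 per group.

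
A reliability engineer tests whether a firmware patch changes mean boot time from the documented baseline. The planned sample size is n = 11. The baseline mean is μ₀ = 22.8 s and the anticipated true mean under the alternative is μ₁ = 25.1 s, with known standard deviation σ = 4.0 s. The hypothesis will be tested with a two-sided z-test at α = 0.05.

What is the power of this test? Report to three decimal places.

Standardized effect: d = |μ₁ − μ₀| / σ = |25.1 − 22.8| / 4.0 = 0.5750
Noncentrality parameter: δ = d·√n = 0.5750 × √11 = 1.9071
Two-sided α = 0.05 → critical value z_{0.025} = 1.960.
Power = Φ(δ − 1.960) + Φ(−δ − 1.960) = Φ(-0.053) + Φ(-3.867) = 0.4789 + 0.0001 = 0.4790.

Power ≈ 0.479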